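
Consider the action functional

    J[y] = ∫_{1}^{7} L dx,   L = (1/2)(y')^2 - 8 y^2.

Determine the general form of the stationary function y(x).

The Lagrangian is L = (1/2)(y')^2 - 8 y^2.
∂L/∂y = -16y.
∂L/∂y' = y'.
The Euler-Lagrange equation d/dx(∂L/∂y') − ∂L/∂y = 0 becomes:
    y'' + 16 y = 0
General solution: y(x) = A sin(4x) + B cos(4x), where A and B are arbitrary constants fixed by the endpoint conditions.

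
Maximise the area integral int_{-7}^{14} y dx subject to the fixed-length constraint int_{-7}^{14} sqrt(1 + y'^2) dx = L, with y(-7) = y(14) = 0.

Set up the augmented Lagrangian using a multiplier λ for the length constraint:
    F(y, y') = y − λ sqrt(1 + y'^2).
F has no explicit x dependence, so the Beltrami identity yields a first integral
    F − y' ∂F/∂y' = C.
Compute ∂F/∂y' = −λ y' / sqrt(1 + y'^2). Then
    y − λ sqrt(1 + y'^2) + λ y'^2 / sqrt(1 + y'^2) = C
    ⇒  y − λ / sqrt(1 + y'^2) = C.
Solving for y' and integrating gives
    (x − a)^2 + (y − b)^2 = λ^2,
a circular arc of radius λ. The constants a, b are determined by the endpoint conditions y(-7) = y(14) = 0, and λ is fixed implicitly by the length constraint
    ∫_{-7}^{14} sqrt(1 + y'^2) dx = L.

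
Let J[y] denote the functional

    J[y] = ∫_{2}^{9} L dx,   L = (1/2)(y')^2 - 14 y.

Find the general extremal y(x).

The Lagrangian is L = (1/2)(y')^2 - 14 y.
∂L/∂y = -14.
∂L/∂y' = y'.
The Euler-Lagrange equation d/dx(∂L/∂y') − ∂L/∂y = 0 becomes:
    y'' + 14 = 0
General solution: y(x) = -7 x^2 + A x + B, where A and B are arbitrary constants fixed by the endpoint conditions.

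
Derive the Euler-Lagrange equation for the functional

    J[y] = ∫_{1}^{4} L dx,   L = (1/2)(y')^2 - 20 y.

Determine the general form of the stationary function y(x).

The Lagrangian is L = (1/2)(y')^2 - 20 y.
∂L/∂y = -20.
∂L/∂y' = y'.
The Euler-Lagrange equation d/dx(∂L/∂y') − ∂L/∂y = 0 becomes:
    y'' + 20 = 0
General solution: y(x) = -10 x^2 + A x + B, where A and B are arbitrary constants fixed by the endpoint conditions.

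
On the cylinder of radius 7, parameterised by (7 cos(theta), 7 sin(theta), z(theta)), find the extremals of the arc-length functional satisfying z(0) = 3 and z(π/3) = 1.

Parameterise the cylinder of radius R = 7 as
    r(θ) = (7 cos θ, 7 sin θ, z(θ)).
The arc-length element is
    ds = sqrt(49 + (dz/dθ)^2) dθ,
so the Lagrangian is L = sqrt(49 + z'^2).
L depends on z' only, not on z or θ, so ∂L/∂z = 0 and
    ∂L/∂z' = z' / sqrt(49 + z'^2).
The Euler-Lagrange equation gives
    d/dθ( z' / sqrt(49 + z'^2) ) = 0,
so z' is constant. Integrating once:
    z(θ) = a θ + b,
a helix on the cylinder (a straight line when the cylinder is unrolled). The constants a, b are determined by the endpoint conditions.
With endpoint conditions z(0) = 3 and z(π/3) = 1: from z(0) = b we get b = 3, and a·π/3 + 3 = 1 gives a = -6/π, so
    z(θ) = (-6/π) θ + 3.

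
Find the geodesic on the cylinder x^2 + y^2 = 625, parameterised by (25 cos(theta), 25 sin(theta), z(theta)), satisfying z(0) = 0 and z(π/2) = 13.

Parameterise the cylinder of radius R = 25 as
    r(θ) = (25 cos θ, 25 sin θ, z(θ)).
The arc-length element is
    ds = sqrt(625 + (dz/dθ)^2) dθ,
so the Lagrangian is L = sqrt(625 + z'^2).
L depends on z' only, not on z or θ, so ∂L/∂z = 0 and
    ∂L/∂z' = z' / sqrt(625 + z'^2).
The Euler-Lagrange equation gives
    d/dθ( z' / sqrt(625 + z'^2) ) = 0,
so z' is constant. Integrating once:
    z(θ) = a θ + b,
a helix on the cylinder (a straight line when the cylinder is unrolled). The constants a, b are determined by the endpoint conditions.
With endpoint conditions z(0) = 0 and z(π/2) = 13: from z(0) = b we get b = 0, and a·π/2 + 0 = 13 gives a = 26/π, so
    z(θ) = (26/π) θ.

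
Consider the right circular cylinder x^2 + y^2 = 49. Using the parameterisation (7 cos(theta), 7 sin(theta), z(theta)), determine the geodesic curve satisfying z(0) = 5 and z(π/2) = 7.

Parameterise the cylinder of radius R = 7 as
    r(θ) = (7 cos θ, 7 sin θ, z(θ)).
The arc-length element is
    ds = sqrt(49 + (dz/dθ)^2) dθ,
so the Lagrangian is L = sqrt(49 + z'^2).
L depends on z' only, not on z or θ, so ∂L/∂z = 0 and
    ∂L/∂z' = z' / sqrt(49 + z'^2).
The Euler-Lagrange equation gives
    d/dθ( z' / sqrt(49 + z'^2) ) = 0,
so z' is constant. Integrating once:
    z(θ) = a θ + b,
a helix on the cylinder (a straight line when the cylinder is unrolled). The constants a, b are determined by the endpoint conditions.
With endpoint conditions z(0) = 5 and z(π/2) = 7: from z(0) = b we get b = 5, and a·π/2 + 5 = 7 gives a = 4/π, so
    z(θ) = (4/π) θ + 5.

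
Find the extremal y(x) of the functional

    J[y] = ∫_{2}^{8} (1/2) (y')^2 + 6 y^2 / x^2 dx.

The Lagrangian is L = (1/2) (y')^2 + 6 y^2 / x^2.
Compute ∂L/∂y = 12y/x^2, ∂L/∂y' = y'.
The Euler-Lagrange equation d/dx(∂L/∂y') − ∂L/∂y = 0 reduces to
    y'' − 12/x^2 · y = 0  (x > 0).
Its general solution is
    y(x) = A x^4 + B x^(-3),
with A, B fixed by the endpoint conditions.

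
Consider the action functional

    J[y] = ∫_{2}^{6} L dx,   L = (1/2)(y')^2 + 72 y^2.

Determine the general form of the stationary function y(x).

The Lagrangian is L = (1/2)(y')^2 + 72 y^2.
∂L/∂y = 144y.
∂L/∂y' = y'.
The Euler-Lagrange equation d/dx(∂L/∂y') − ∂L/∂y = 0 becomes:
    y'' - 144 y = 0
General solution: y(x) = A e^(12x) + B e^(-12x), where A and B are arbitrary constants fixed by the endpoint conditions.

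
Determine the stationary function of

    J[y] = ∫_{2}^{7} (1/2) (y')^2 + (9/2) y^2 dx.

The Lagrangian is L = (1/2) (y')^2 + (9/2) y^2.
Compute ∂L/∂y = 9y, ∂L/∂y' = y'.
The Euler-Lagrange equation d/dx(∂L/∂y') − ∂L/∂y = 0 reduces to
    y'' − 9 y = 0.
Its general solution is
    y(x) = A e^(3x) + B e^(−3x),
with A, B fixed by the endpoint conditions.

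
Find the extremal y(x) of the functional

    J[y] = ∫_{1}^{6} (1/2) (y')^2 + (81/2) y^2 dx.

The Lagrangian is L = (1/2) (y')^2 + (81/2) y^2.
Compute ∂L/∂y = 81y, ∂L/∂y' = y'.
The Euler-Lagrange equation d/dx(∂L/∂y') − ∂L/∂y = 0 reduces to
    y'' − 81 y = 0.
Its general solution is
    y(x) = A e^(9x) + B e^(−9x),
with A, B fixed by the endpoint conditions.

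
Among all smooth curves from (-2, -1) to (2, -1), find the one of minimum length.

Arc-length functional: J[y] = ∫ sqrt(1 + (y')^2) dx.
Lagrangian L = sqrt(1 + (y')^2) has no explicit y dependence, so ∂L/∂y = 0 and the Euler-Lagrange equation gives
    d/dx( y' / sqrt(1 + (y')^2) ) = 0  ⇒  y' / sqrt(1 + (y')^2) = const.
Hence y' is constant, so y(x) is affine.
Fitting the endpoints (-2, -1) and (2, -1):
    slope m = ((-1) − (-1)) / (2 − (-2)) = 0,
    intercept c = (-1) − m·(-2) = -1.
Extremal: y(x) = -1.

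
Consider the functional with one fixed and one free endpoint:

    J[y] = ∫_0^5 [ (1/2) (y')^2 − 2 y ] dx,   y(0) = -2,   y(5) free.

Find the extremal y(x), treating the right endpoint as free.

The Lagrangian L = (1/2) (y')^2 − 2 y gives
    ∂L/∂y = −2,   ∂L/∂y' = y'.
Euler-Lagrange: d/dx(y') − (−2) = 0, i.e. y'' + 2 = 0, so
    y(x) = −(2/2) x^2 + C1 x + C2.
Fixed left endpoint y(0) = -2 ⇒ C2 = -2.
The right endpoint x = 5 is free, so the natural (transversality) condition is ∂L/∂y' |_{x=5} = 0, i.e. y'(5) = 0.
Compute y'(x) = −2 x + C1, so y'(5) = −10 + C1 = 0 ⇒ C1 = 10.
Therefore the extremal is
    y(x) = −x^2 + 10 x − 2.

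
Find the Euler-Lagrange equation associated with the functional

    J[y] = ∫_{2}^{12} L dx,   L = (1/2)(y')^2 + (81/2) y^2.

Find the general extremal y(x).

The Lagrangian is L = (1/2)(y')^2 + (81/2) y^2.
∂L/∂y = 81y.
∂L/∂y' = y'.
The Euler-Lagrange equation d/dx(∂L/∂y') − ∂L/∂y = 0 becomes:
    y'' - 81 y = 0
General solution: y(x) = A e^(9x) + B e^(-9x), where A and B are arbitrary constants fixed by the endpoint conditions.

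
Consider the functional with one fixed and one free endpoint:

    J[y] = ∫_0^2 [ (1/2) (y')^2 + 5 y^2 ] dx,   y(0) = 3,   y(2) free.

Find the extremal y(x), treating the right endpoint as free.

The Lagrangian L = (1/2) (y')^2 + 5 y^2 gives
    ∂L/∂y = 10 y,   ∂L/∂y' = y'.
Euler-Lagrange: y'' − 10 y = 0.
With k = sqrt(10), the general solution is
    y(x) = A cosh(sqrt(10) x) + B sinh(sqrt(10) x).
Fixed left endpoint y(0) = 3 ⇒ A = 3.
The right endpoint x = 2 is free, so the natural (transversality) condition is ∂L/∂y' |_{x=2} = 0, i.e. y'(2) = 0.
Compute y'(x) = A k sinh(k x) + B k cosh(k x), so
    y'(2) = A k sinh(k·2) + B k cosh(k·2) = 0
    ⇒ B = −A tanh(k·2) = − 3 tanh(sqrt(10)·2).
Therefore the extremal is
    y(x) = 3 cosh(sqrt(10) x) − 3 tanh(sqrt(10)·2) sinh(sqrt(10) x).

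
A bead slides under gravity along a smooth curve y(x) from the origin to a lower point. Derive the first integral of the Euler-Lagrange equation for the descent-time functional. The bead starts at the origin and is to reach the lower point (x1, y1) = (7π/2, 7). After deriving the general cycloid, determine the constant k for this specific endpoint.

The Lagrangian L = sqrt((1 + y'^2) / y) has no explicit x dependence, so the Beltrami identity applies:
    L − y' ∂L/∂y' = C.
Compute ∂L/∂y' = y' / sqrt(y (1 + y'^2)).
Substitute:
    sqrt((1 + y'^2)/y) − y'·y' / sqrt(y (1 + y'^2))
    = (1 + y'^2) / sqrt(y (1 + y'^2)) − y'^2 / sqrt(y (1 + y'^2))
    = 1 / sqrt(y (1 + y'^2)) = C.
Squaring and rearranging gives the first integral
    y (1 + y'^2) = 1/C^2 =: k   (constant).
Solving this first-order ODE by the substitution
    y = (k/2)(1 − cos θ)
yields the cycloid parameterisation
    x(θ) = (k/2)(θ − sin θ),   y(θ) = (k/2)(1 − cos θ).
The constant k is fixed by the endpoint condition.
Now fit the given lower endpoint (x1, y1) = (7π/2, 7). At the bottom of the first arch (θ = π), the parametric equations give
    y(π) = (k/2)(1 − cos π) = k,
    x(π) = (k/2)(π − sin π) = kπ/2.
Matching y(π) = 7 gives k = 7, consistent with x(π) = 7π/2. Therefore the specific cycloid is
    x(θ) = (7/2)(θ − sin θ),   y(θ) = (7/2)(1 − cos θ).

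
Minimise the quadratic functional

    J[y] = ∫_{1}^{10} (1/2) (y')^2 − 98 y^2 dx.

The Lagrangian is L = (1/2) (y')^2 − 98 y^2.
Compute ∂L/∂y = -196y, ∂L/∂y' = y'.
The Euler-Lagrange equation d/dx(∂L/∂y') − ∂L/∂y = 0 reduces to
    y'' + 196 y = 0.
Its general solution is
    y(x) = A sin(14x) + B cos(14x),
with A, B fixed by the endpoint conditions.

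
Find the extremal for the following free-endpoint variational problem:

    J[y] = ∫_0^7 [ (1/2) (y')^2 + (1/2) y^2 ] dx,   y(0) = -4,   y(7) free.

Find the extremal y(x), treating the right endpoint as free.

The Lagrangian L = (1/2) (y')^2 + (1/2) y^2 gives
    ∂L/∂y = 1 y,   ∂L/∂y' = y'.
Euler-Lagrange: y'' − y = 0.
With k = 1, the general solution is
    y(x) = A cosh(x) + B sinh(x).
Fixed left endpoint y(0) = -4 ⇒ A = -4.
The right endpoint x = 7 is free, so the natural (transversality) condition is ∂L/∂y' |_{x=7} = 0, i.e. y'(7) = 0.
Compute y'(x) = A k sinh(k x) + B k cosh(k x), so
    y'(7) = A k sinh(k·7) + B k cosh(k·7) = 0
    ⇒ B = −A tanh(k·7) = 4 tanh(1·7).
Therefore the extremal is
    y(x) = −4 cosh(1 x) + 4 tanh(1·7) sinh(1 x).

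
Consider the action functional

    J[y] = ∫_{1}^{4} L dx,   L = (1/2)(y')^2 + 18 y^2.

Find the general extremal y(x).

The Lagrangian is L = (1/2)(y')^2 + 18 y^2.
∂L/∂y = 36y.
∂L/∂y' = y'.
The Euler-Lagrange equation d/dx(∂L/∂y') − ∂L/∂y = 0 becomes:
    y'' - 36 y = 0
General solution: y(x) = A e^(6x) + B e^(-6x), where A and B are arbitrary constants fixed by the endpoint conditions.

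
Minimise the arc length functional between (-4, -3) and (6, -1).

Arc-length functional: J[y] = ∫ sqrt(1 + (y')^2) dx.
Lagrangian L = sqrt(1 + (y')^2) has no explicit y dependence, so ∂L/∂y = 0 and the Euler-Lagrange equation gives
    d/dx( y' / sqrt(1 + (y')^2) ) = 0  ⇒  y' / sqrt(1 + (y')^2) = const.
Hence y' is constant, so y(x) is affine.
Fitting the endpoints (-4, -3) and (6, -1):
    slope m = ((-1) − (-3)) / (6 − (-4)) = 1/5,
    intercept c = (-3) − m·(-4) = -11/5.
Extremal: y(x) = (1/5) x - 11/5.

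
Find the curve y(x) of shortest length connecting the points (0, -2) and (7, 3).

Arc-length functional: J[y] = ∫ sqrt(1 + (y')^2) dx.
Lagrangian L = sqrt(1 + (y')^2) has no explicit y dependence, so ∂L/∂y = 0 and the Euler-Lagrange equation gives
    d/dx( y' / sqrt(1 + (y')^2) ) = 0  ⇒  y' / sqrt(1 + (y')^2) = const.
Hence y' is constant, so y(x) is affine.
Fitting the endpoints (0, -2) and (7, 3):
    slope m = (3 − (-2)) / (7 − 0) = 5/7,
    intercept c = (-2) − m·0 = -2.
Extremal: y(x) = (5/7) x - 2.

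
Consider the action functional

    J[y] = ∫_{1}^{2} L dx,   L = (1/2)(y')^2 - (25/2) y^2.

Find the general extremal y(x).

The Lagrangian is L = (1/2)(y')^2 - (25/2) y^2.
∂L/∂y = -25y.
∂L/∂y' = y'.
The Euler-Lagrange equation d/dx(∂L/∂y') − ∂L/∂y = 0 becomes:
    y'' + 25 y = 0
General solution: y(x) = A sin(5x) + B cos(5x), where A and B are arbitrary constants fixed by the endpoint conditions.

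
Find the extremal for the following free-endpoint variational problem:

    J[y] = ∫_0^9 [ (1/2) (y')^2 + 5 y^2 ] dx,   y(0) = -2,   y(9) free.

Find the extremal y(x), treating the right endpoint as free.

The Lagrangian L = (1/2) (y')^2 + 5 y^2 gives
    ∂L/∂y = 10 y,   ∂L/∂y' = y'.
Euler-Lagrange: y'' − 10 y = 0.
With k = sqrt(10), the general solution is
    y(x) = A cosh(sqrt(10) x) + B sinh(sqrt(10) x).
Fixed left endpoint y(0) = -2 ⇒ A = -2.
The right endpoint x = 9 is free, so the natural (transversality) condition is ∂L/∂y' |_{x=9} = 0, i.e. y'(9) = 0.
Compute y'(x) = A k sinh(k x) + B k cosh(k x), so
    y'(9) = A k sinh(k·9) + B k cosh(k·9) = 0
    ⇒ B = −A tanh(k·9) = 2 tanh(sqrt(10)·9).
Therefore the extremal is
    y(x) = −2 cosh(sqrt(10) x) + 2 tanh(sqrt(10)·9) sinh(sqrt(10) x).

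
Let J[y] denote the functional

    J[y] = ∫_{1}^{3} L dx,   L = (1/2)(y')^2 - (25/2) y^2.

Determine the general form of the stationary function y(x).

The Lagrangian is L = (1/2)(y')^2 - (25/2) y^2.
∂L/∂y = -25y.
∂L/∂y' = y'.
The Euler-Lagrange equation d/dx(∂L/∂y') − ∂L/∂y = 0 becomes:
    y'' + 25 y = 0
General solution: y(x) = A sin(5x) + B cos(5x), where A and B are arbitrary constants fixed by the endpoint conditions.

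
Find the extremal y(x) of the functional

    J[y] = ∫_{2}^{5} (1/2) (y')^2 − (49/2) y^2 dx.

The Lagrangian is L = (1/2) (y')^2 − (49/2) y^2.
Compute ∂L/∂y = -49y, ∂L/∂y' = y'.
The Euler-Lagrange equation d/dx(∂L/∂y') − ∂L/∂y = 0 reduces to
    y'' + 49 y = 0.
Its general solution is
    y(x) = A sin(7x) + B cos(7x),
with A, B fixed by the endpoint conditions.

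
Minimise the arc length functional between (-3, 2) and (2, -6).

Arc-length functional: J[y] = ∫ sqrt(1 + (y')^2) dx.
Lagrangian L = sqrt(1 + (y')^2) has no explicit y dependence, so ∂L/∂y = 0 and the Euler-Lagrange equation gives
    d/dx( y' / sqrt(1 + (y')^2) ) = 0  ⇒  y' / sqrt(1 + (y')^2) = const.
Hence y' is constant, so y(x) is affine.
Fitting the endpoints (-3, 2) and (2, -6):
    slope m = ((-6) − 2) / (2 − (-3)) = -8/5,
    intercept c = 2 − m·(-3) = -14/5.
Extremal: y(x) = (-8/5) x - 14/5.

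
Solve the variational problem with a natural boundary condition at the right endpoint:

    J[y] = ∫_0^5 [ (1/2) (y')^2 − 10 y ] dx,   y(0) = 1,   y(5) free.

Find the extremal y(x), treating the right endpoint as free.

The Lagrangian L = (1/2) (y')^2 − 10 y gives
    ∂L/∂y = −10,   ∂L/∂y' = y'.
Euler-Lagrange: d/dx(y') − (−10) = 0, i.e. y'' + 10 = 0, so
    y(x) = −(10/2) x^2 + C1 x + C2.
Fixed left endpoint y(0) = 1 ⇒ C2 = 1.
The right endpoint x = 5 is free, so the natural (transversality) condition is ∂L/∂y' |_{x=5} = 0, i.e. y'(5) = 0.
Compute y'(x) = −10 x + C1, so y'(5) = −50 + C1 = 0 ⇒ C1 = 50.
Therefore the extremal is
    y(x) = −5 x^2 + 50 x + 1.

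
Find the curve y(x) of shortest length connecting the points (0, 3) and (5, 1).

Arc-length functional: J[y] = ∫ sqrt(1 + (y')^2) dx.
Lagrangian L = sqrt(1 + (y')^2) has no explicit y dependence, so ∂L/∂y = 0 and the Euler-Lagrange equation gives
    d/dx( y' / sqrt(1 + (y')^2) ) = 0  ⇒  y' / sqrt(1 + (y')^2) = const.
Hence y' is constant, so y(x) is affine.
Fitting the endpoints (0, 3) and (5, 1):
    slope m = (1 − 3) / (5 − 0) = -2/5,
    intercept c = 3 − m·0 = 3.
Extremal: y(x) = (-2/5) x + 3.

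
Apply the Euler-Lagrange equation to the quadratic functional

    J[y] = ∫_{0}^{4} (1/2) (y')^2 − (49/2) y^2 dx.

The Lagrangian is L = (1/2) (y')^2 − (49/2) y^2.
Compute ∂L/∂y = -49y, ∂L/∂y' = y'.
The Euler-Lagrange equation d/dx(∂L/∂y') − ∂L/∂y = 0 reduces to
    y'' + 49 y = 0.
Its general solution is
    y(x) = A sin(7x) + B cos(7x),
with A, B fixed by the endpoint conditions.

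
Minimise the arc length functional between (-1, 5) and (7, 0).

Arc-length functional: J[y] = ∫ sqrt(1 + (y')^2) dx.
Lagrangian L = sqrt(1 + (y')^2) has no explicit y dependence, so ∂L/∂y = 0 and the Euler-Lagrange equation gives
    d/dx( y' / sqrt(1 + (y')^2) ) = 0  ⇒  y' / sqrt(1 + (y')^2) = const.
Hence y' is constant, so y(x) is affine.
Fitting the endpoints (-1, 5) and (7, 0):
    slope m = (0 − 5) / (7 − (-1)) = -5/8,
    intercept c = 5 − m·(-1) = 35/8.
Extremal: y(x) = (-5/8) x + 35/8.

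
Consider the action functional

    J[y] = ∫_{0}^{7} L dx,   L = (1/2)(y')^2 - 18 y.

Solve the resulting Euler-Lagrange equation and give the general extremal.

The Lagrangian is L = (1/2)(y')^2 - 18 y.
∂L/∂y = -18.
∂L/∂y' = y'.
The Euler-Lagrange equation d/dx(∂L/∂y') − ∂L/∂y = 0 becomes:
    y'' + 18 = 0
General solution: y(x) = -9 x^2 + A x + B, where A and B are arbitrary constants fixed by the endpoint conditions.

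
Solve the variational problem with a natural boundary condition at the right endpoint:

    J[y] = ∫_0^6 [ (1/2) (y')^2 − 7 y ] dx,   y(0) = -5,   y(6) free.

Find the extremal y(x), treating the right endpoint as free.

The Lagrangian L = (1/2) (y')^2 − 7 y gives
    ∂L/∂y = −7,   ∂L/∂y' = y'.
Euler-Lagrange: d/dx(y') − (−7) = 0, i.e. y'' + 7 = 0, so
    y(x) = −(7/2) x^2 + C1 x + C2.
Fixed left endpoint y(0) = -5 ⇒ C2 = -5.
The right endpoint x = 6 is free, so the natural (transversality) condition is ∂L/∂y' |_{x=6} = 0, i.e. y'(6) = 0.
Compute y'(x) = −7 x + C1, so y'(6) = −42 + C1 = 0 ⇒ C1 = 42.
Therefore the extremal is
    y(x) = −(7/2) x^2 + 42 x − 5.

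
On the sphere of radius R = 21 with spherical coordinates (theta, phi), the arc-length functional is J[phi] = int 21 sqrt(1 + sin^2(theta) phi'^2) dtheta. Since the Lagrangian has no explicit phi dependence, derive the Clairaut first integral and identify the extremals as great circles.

On the sphere of radius R = 21 with spherical coordinates (θ, φ), the induced metric is
    ds^2 = 441(dθ^2 + sin^2(θ) dφ^2).
Parameterise by θ; the arc-length functional is
    J[φ] = ∫ 21 sqrt(1 + sin^2(θ) (dφ/dθ)^2) dθ,
so L = 21 sqrt(1 + sin^2(θ) φ'^2). Compute
    ∂L/∂φ = 0  (L has no explicit φ dependence),
    ∂L/∂φ' = 21 sin^2(θ) φ' / sqrt(1 + sin^2(θ) φ'^2).
Since ∂L/∂φ = 0, the Euler-Lagrange equation
    d/dθ(∂L/∂φ') − ∂L/∂φ = 0
reduces to d/dθ(∂L/∂φ') = 0, i.e. the momentum conjugate to φ is conserved:
    21 sin^2(θ) φ' / sqrt(1 + sin^2(θ) φ'^2) = C.
The overall factor of 21 is constant, so dividing through gives Clairaut's relation sin^2(θ) φ' / sqrt(1 + sin^2(θ) φ'^2) = C' (with C' = C/21). Solving for φ' and integrating gives the great-circle family
    cot(θ) = A cos(φ − φ_0),
i.e. the intersection of the sphere with a plane through the origin. The two constants A and φ_0 (equivalently C and one phase) are fixed by the two endpoint conditions.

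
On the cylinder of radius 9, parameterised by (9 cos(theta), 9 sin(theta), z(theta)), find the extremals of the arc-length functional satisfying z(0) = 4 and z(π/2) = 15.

Parameterise the cylinder of radius R = 9 as
    r(θ) = (9 cos θ, 9 sin θ, z(θ)).
The arc-length element is
    ds = sqrt(81 + (dz/dθ)^2) dθ,
so the Lagrangian is L = sqrt(81 + z'^2).
L depends on z' only, not on z or θ, so ∂L/∂z = 0 and
    ∂L/∂z' = z' / sqrt(81 + z'^2).
The Euler-Lagrange equation gives
    d/dθ( z' / sqrt(81 + z'^2) ) = 0,
so z' is constant. Integrating once:
    z(θ) = a θ + b,
a helix on the cylinder (a straight line when the cylinder is unrolled). The constants a, b are determined by the endpoint conditions.
With endpoint conditions z(0) = 4 and z(π/2) = 15: from z(0) = b we get b = 4, and a·π/2 + 4 = 15 gives a = 22/π, so
    z(θ) = (22/π) θ + 4.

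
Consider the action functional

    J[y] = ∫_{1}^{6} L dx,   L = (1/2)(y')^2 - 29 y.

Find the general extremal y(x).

The Lagrangian is L = (1/2)(y')^2 - 29 y.
∂L/∂y = -29.
∂L/∂y' = y'.
The Euler-Lagrange equation d/dx(∂L/∂y') − ∂L/∂y = 0 becomes:
    y'' + 29 = 0
General solution: y(x) = -(29/2) x^2 + A x + B, where A and B are arbitrary constants fixed by the endpoint conditions.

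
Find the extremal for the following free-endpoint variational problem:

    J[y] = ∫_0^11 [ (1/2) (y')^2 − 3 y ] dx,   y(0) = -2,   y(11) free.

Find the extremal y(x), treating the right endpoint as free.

The Lagrangian L = (1/2) (y')^2 − 3 y gives
    ∂L/∂y = −3,   ∂L/∂y' = y'.
Euler-Lagrange: d/dx(y') − (−3) = 0, i.e. y'' + 3 = 0, so
    y(x) = −(3/2) x^2 + C1 x + C2.
Fixed left endpoint y(0) = -2 ⇒ C2 = -2.
The right endpoint x = 11 is free, so the natural (transversality) condition is ∂L/∂y' |_{x=11} = 0, i.e. y'(11) = 0.
Compute y'(x) = −3 x + C1, so y'(11) = −33 + C1 = 0 ⇒ C1 = 33.
Therefore the extremal is
    y(x) = −(3/2) x^2 + 33 x − 2.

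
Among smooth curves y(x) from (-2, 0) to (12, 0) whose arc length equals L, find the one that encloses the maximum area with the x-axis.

Set up the augmented Lagrangian using a multiplier λ for the length constraint:
    F(y, y') = y − λ sqrt(1 + y'^2).
F has no explicit x dependence, so the Beltrami identity yields a first integral
    F − y' ∂F/∂y' = C.
Compute ∂F/∂y' = −λ y' / sqrt(1 + y'^2). Then
    y − λ sqrt(1 + y'^2) + λ y'^2 / sqrt(1 + y'^2) = C
    ⇒  y − λ / sqrt(1 + y'^2) = C.
Solving for y' and integrating gives
    (x − a)^2 + (y − b)^2 = λ^2,
a circular arc of radius λ. The constants a, b are determined by the endpoint conditions y(-2) = y(12) = 0, and λ is fixed implicitly by the length constraint
    ∫_{-2}^{12} sqrt(1 + y'^2) dx = L.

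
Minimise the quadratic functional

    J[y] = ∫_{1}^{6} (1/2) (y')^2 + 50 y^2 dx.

The Lagrangian is L = (1/2) (y')^2 + 50 y^2.
Compute ∂L/∂y = 100y, ∂L/∂y' = y'.
The Euler-Lagrange equation d/dx(∂L/∂y') − ∂L/∂y = 0 reduces to
    y'' − 100 y = 0.
Its general solution is
    y(x) = A e^(10x) + B e^(−10x),
with A, B fixed by the endpoint conditions.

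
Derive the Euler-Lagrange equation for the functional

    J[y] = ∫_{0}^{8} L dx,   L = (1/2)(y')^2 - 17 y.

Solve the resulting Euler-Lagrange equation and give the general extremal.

The Lagrangian is L = (1/2)(y')^2 - 17 y.
∂L/∂y = -17.
∂L/∂y' = y'.
The Euler-Lagrange equation d/dx(∂L/∂y') − ∂L/∂y = 0 becomes:
    y'' + 17 = 0
General solution: y(x) = -(17/2) x^2 + A x + B, where A and B are arbitrary constants fixed by the endpoint conditions.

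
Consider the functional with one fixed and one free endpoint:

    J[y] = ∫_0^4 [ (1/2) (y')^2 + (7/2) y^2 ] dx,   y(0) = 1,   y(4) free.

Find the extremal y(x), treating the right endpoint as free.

The Lagrangian L = (1/2) (y')^2 + (7/2) y^2 gives
    ∂L/∂y = 7 y,   ∂L/∂y' = y'.
Euler-Lagrange: y'' − 7 y = 0.
With k = sqrt(7), the general solution is
    y(x) = A cosh(sqrt(7) x) + B sinh(sqrt(7) x).
Fixed left endpoint y(0) = 1 ⇒ A = 1.
The right endpoint x = 4 is free, so the natural (transversality) condition is ∂L/∂y' |_{x=4} = 0, i.e. y'(4) = 0.
Compute y'(x) = A k sinh(k x) + B k cosh(k x), so
    y'(4) = A k sinh(k·4) + B k cosh(k·4) = 0
    ⇒ B = −A tanh(k·4) = − tanh(sqrt(7)·4).
Therefore the extremal is
    y(x) = cosh(sqrt(7) x) − tanh(sqrt(7)·4) sinh(sqrt(7) x).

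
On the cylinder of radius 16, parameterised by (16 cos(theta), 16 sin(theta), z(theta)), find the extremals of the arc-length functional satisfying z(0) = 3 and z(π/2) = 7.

Parameterise the cylinder of radius R = 16 as
    r(θ) = (16 cos θ, 16 sin θ, z(θ)).
The arc-length element is
    ds = sqrt(256 + (dz/dθ)^2) dθ,
so the Lagrangian is L = sqrt(256 + z'^2).
L depends on z' only, not on z or θ, so ∂L/∂z = 0 and
    ∂L/∂z' = z' / sqrt(256 + z'^2).
The Euler-Lagrange equation gives
    d/dθ( z' / sqrt(256 + z'^2) ) = 0,
so z' is constant. Integrating once:
    z(θ) = a θ + b,
a helix on the cylinder (a straight line when the cylinder is unrolled). The constants a, b are determined by the endpoint conditions.
With endpoint conditions z(0) = 3 and z(π/2) = 7: from z(0) = b we get b = 3, and a·π/2 + 3 = 7 gives a = 8/π, so
    z(θ) = (8/π) θ + 3.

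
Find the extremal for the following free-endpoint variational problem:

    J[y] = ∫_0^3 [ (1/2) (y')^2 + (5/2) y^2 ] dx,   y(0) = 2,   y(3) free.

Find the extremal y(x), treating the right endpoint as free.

The Lagrangian L = (1/2) (y')^2 + (5/2) y^2 gives
    ∂L/∂y = 5 y,   ∂L/∂y' = y'.
Euler-Lagrange: y'' − 5 y = 0.
With k = sqrt(5), the general solution is
    y(x) = A cosh(sqrt(5) x) + B sinh(sqrt(5) x).
Fixed left endpoint y(0) = 2 ⇒ A = 2.
The right endpoint x = 3 is free, so the natural (transversality) condition is ∂L/∂y' |_{x=3} = 0, i.e. y'(3) = 0.
Compute y'(x) = A k sinh(k x) + B k cosh(k x), so
    y'(3) = A k sinh(k·3) + B k cosh(k·3) = 0
    ⇒ B = −A tanh(k·3) = − 2 tanh(sqrt(5)·3).
Therefore the extremal is
    y(x) = 2 cosh(sqrt(5) x) − 2 tanh(sqrt(5)·3) sinh(sqrt(5) x).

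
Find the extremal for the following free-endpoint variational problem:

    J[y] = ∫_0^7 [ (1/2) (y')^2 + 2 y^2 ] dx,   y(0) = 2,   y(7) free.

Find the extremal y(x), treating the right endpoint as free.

The Lagrangian L = (1/2) (y')^2 + 2 y^2 gives
    ∂L/∂y = 4 y,   ∂L/∂y' = y'.
Euler-Lagrange: y'' − 4 y = 0.
With k = 2, the general solution is
    y(x) = A cosh(2 x) + B sinh(2 x).
Fixed left endpoint y(0) = 2 ⇒ A = 2.
The right endpoint x = 7 is free, so the natural (transversality) condition is ∂L/∂y' |_{x=7} = 0, i.e. y'(7) = 0.
Compute y'(x) = A k sinh(k x) + B k cosh(k x), so
    y'(7) = A k sinh(k·7) + B k cosh(k·7) = 0
    ⇒ B = −A tanh(k·7) = − 2 tanh(2·7).
Therefore the extremal is
    y(x) = 2 cosh(2 x) − 2 tanh(2·7) sinh(2 x).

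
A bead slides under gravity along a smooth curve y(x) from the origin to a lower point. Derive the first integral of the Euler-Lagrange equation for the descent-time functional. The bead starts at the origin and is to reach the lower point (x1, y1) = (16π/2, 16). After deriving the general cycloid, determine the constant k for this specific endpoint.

The Lagrangian L = sqrt((1 + y'^2) / y) has no explicit x dependence, so the Beltrami identity applies:
    L − y' ∂L/∂y' = C.
Compute ∂L/∂y' = y' / sqrt(y (1 + y'^2)).
Substitute:
    sqrt((1 + y'^2)/y) − y'·y' / sqrt(y (1 + y'^2))
    = (1 + y'^2) / sqrt(y (1 + y'^2)) − y'^2 / sqrt(y (1 + y'^2))
    = 1 / sqrt(y (1 + y'^2)) = C.
Squaring and rearranging gives the first integral
    y (1 + y'^2) = 1/C^2 =: k   (constant).
Solving this first-order ODE by the substitution
    y = (k/2)(1 − cos θ)
yields the cycloid parameterisation
    x(θ) = (k/2)(θ − sin θ),   y(θ) = (k/2)(1 − cos θ).
The constant k is fixed by the endpoint condition.
Now fit the given lower endpoint (x1, y1) = (16π/2, 16). At the bottom of the first arch (θ = π), the parametric equations give
    y(π) = (k/2)(1 − cos π) = k,
    x(π) = (k/2)(π − sin π) = kπ/2.
Matching y(π) = 16 gives k = 16, consistent with x(π) = 16π/2. Therefore the specific cycloid is
    x(θ) = (16/2)(θ − sin θ),   y(θ) = (16/2)(1 − cos θ).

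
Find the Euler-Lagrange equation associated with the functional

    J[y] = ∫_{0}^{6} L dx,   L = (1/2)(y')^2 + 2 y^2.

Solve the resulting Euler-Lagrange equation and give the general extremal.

The Lagrangian is L = (1/2)(y')^2 + 2 y^2.
∂L/∂y = 4y.
∂L/∂y' = y'.
The Euler-Lagrange equation d/dx(∂L/∂y') − ∂L/∂y = 0 becomes:
    y'' - 4 y = 0
General solution: y(x) = A e^(2x) + B e^(-2x), where A and B are arbitrary constants fixed by the endpoint conditions.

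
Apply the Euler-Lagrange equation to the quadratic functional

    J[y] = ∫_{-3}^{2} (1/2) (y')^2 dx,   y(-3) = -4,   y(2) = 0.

The Lagrangian is L = (1/2) (y')^2.
Compute ∂L/∂y = 0, ∂L/∂y' = y'.
The Euler-Lagrange equation d/dx(∂L/∂y') − ∂L/∂y = 0 reduces to
    y'' = 0.
Its general solution is
    y(x) = A x + B,
with A, B fixed by the endpoint conditions.
Applying the endpoint conditions y(-3) = -4 and y(2) = 0: solve A·-3 + B = -4 and A·2 + B = 0. Subtracting gives A(2 − -3) = 0 − -4, so A = 4/5, and B = -4 − A·-3 = -8/5. Therefore
    y(x) = (4/5) x - 8/5.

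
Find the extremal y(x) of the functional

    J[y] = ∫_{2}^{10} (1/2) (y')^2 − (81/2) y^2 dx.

The Lagrangian is L = (1/2) (y')^2 − (81/2) y^2.
Compute ∂L/∂y = -81y, ∂L/∂y' = y'.
The Euler-Lagrange equation d/dx(∂L/∂y') − ∂L/∂y = 0 reduces to
    y'' + 81 y = 0.
Its general solution is
    y(x) = A sin(9x) + B cos(9x),
with A, B fixed by the endpoint conditions.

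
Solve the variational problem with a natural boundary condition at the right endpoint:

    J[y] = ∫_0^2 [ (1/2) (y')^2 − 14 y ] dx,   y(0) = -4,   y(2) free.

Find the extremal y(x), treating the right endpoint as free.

The Lagrangian L = (1/2) (y')^2 − 14 y gives
    ∂L/∂y = −14,   ∂L/∂y' = y'.
Euler-Lagrange: d/dx(y') − (−14) = 0, i.e. y'' + 14 = 0, so
    y(x) = −(14/2) x^2 + C1 x + C2.
Fixed left endpoint y(0) = -4 ⇒ C2 = -4.
The right endpoint x = 2 is free, so the natural (transversality) condition is ∂L/∂y' |_{x=2} = 0, i.e. y'(2) = 0.
Compute y'(x) = −14 x + C1, so y'(2) = −28 + C1 = 0 ⇒ C1 = 28.
Therefore the extremal is
    y(x) = −7 x^2 + 28 x − 4.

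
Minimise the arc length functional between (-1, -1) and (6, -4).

Arc-length functional: J[y] = ∫ sqrt(1 + (y')^2) dx.
Lagrangian L = sqrt(1 + (y')^2) has no explicit y dependence, so ∂L/∂y = 0 and the Euler-Lagrange equation gives
    d/dx( y' / sqrt(1 + (y')^2) ) = 0  ⇒  y' / sqrt(1 + (y')^2) = const.
Hence y' is constant, so y(x) is affine.
Fitting the endpoints (-1, -1) and (6, -4):
    slope m = ((-4) − (-1)) / (6 − (-1)) = -3/7,
    intercept c = (-1) − m·(-1) = -10/7.
Extremal: y(x) = (-3/7) x - 10/7.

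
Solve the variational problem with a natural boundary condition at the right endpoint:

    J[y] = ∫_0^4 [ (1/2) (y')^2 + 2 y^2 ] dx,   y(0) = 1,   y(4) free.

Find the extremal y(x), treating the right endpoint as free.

The Lagrangian L = (1/2) (y')^2 + 2 y^2 gives
    ∂L/∂y = 4 y,   ∂L/∂y' = y'.
Euler-Lagrange: y'' − 4 y = 0.
With k = 2, the general solution is
    y(x) = A cosh(2 x) + B sinh(2 x).
Fixed left endpoint y(0) = 1 ⇒ A = 1.
The right endpoint x = 4 is free, so the natural (transversality) condition is ∂L/∂y' |_{x=4} = 0, i.e. y'(4) = 0.
Compute y'(x) = A k sinh(k x) + B k cosh(k x), so
    y'(4) = A k sinh(k·4) + B k cosh(k·4) = 0
    ⇒ B = −A tanh(k·4) = − tanh(2·4).
Therefore the extremal is
    y(x) = cosh(2 x) − tanh(2·4) sinh(2 x).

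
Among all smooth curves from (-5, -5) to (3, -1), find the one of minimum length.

Arc-length functional: J[y] = ∫ sqrt(1 + (y')^2) dx.
Lagrangian L = sqrt(1 + (y')^2) has no explicit y dependence, so ∂L/∂y = 0 and the Euler-Lagrange equation gives
    d/dx( y' / sqrt(1 + (y')^2) ) = 0  ⇒  y' / sqrt(1 + (y')^2) = const.
Hence y' is constant, so y(x) is affine.
Fitting the endpoints (-5, -5) and (3, -1):
    slope m = ((-1) − (-5)) / (3 − (-5)) = 1/2,
    intercept c = (-5) − m·(-5) = -5/2.
Extremal: y(x) = (1/2) x - 5/2.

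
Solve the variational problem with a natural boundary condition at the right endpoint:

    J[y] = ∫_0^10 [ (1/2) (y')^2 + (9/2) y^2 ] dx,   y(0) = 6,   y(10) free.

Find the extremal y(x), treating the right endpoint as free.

The Lagrangian L = (1/2) (y')^2 + (9/2) y^2 gives
    ∂L/∂y = 9 y,   ∂L/∂y' = y'.
Euler-Lagrange: y'' − 9 y = 0.
With k = 3, the general solution is
    y(x) = A cosh(3 x) + B sinh(3 x).
Fixed left endpoint y(0) = 6 ⇒ A = 6.
The right endpoint x = 10 is free, so the natural (transversality) condition is ∂L/∂y' |_{x=10} = 0, i.e. y'(10) = 0.
Compute y'(x) = A k sinh(k x) + B k cosh(k x), so
    y'(10) = A k sinh(k·10) + B k cosh(k·10) = 0
    ⇒ B = −A tanh(k·10) = − 6 tanh(3·10).
Therefore the extremal is
    y(x) = 6 cosh(3 x) − 6 tanh(3·10) sinh(3 x).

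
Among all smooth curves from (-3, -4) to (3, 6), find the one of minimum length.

Arc-length functional: J[y] = ∫ sqrt(1 + (y')^2) dx.
Lagrangian L = sqrt(1 + (y')^2) has no explicit y dependence, so ∂L/∂y = 0 and the Euler-Lagrange equation gives
    d/dx( y' / sqrt(1 + (y')^2) ) = 0  ⇒  y' / sqrt(1 + (y')^2) = const.
Hence y' is constant, so y(x) is affine.
Fitting the endpoints (-3, -4) and (3, 6):
    slope m = (6 − (-4)) / (3 − (-3)) = 5/3,
    intercept c = (-4) − m·(-3) = 1.
Extremal: y(x) = (5/3) x + 1.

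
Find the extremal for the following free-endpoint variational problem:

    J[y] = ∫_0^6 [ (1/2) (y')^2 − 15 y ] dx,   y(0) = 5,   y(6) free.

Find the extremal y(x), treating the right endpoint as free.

The Lagrangian L = (1/2) (y')^2 − 15 y gives
    ∂L/∂y = −15,   ∂L/∂y' = y'.
Euler-Lagrange: d/dx(y') − (−15) = 0, i.e. y'' + 15 = 0, so
    y(x) = −(15/2) x^2 + C1 x + C2.
Fixed left endpoint y(0) = 5 ⇒ C2 = 5.
The right endpoint x = 6 is free, so the natural (transversality) condition is ∂L/∂y' |_{x=6} = 0, i.e. y'(6) = 0.
Compute y'(x) = −15 x + C1, so y'(6) = −90 + C1 = 0 ⇒ C1 = 90.
Therefore the extremal is
    y(x) = −(15/2) x^2 + 90 x + 5.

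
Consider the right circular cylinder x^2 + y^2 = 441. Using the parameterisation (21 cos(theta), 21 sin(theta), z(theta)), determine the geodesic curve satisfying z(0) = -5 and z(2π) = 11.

Parameterise the cylinder of radius R = 21 as
    r(θ) = (21 cos θ, 21 sin θ, z(θ)).
The arc-length element is
    ds = sqrt(441 + (dz/dθ)^2) dθ,
so the Lagrangian is L = sqrt(441 + z'^2).
L depends on z' only, not on z or θ, so ∂L/∂z = 0 and
    ∂L/∂z' = z' / sqrt(441 + z'^2).
The Euler-Lagrange equation gives
    d/dθ( z' / sqrt(441 + z'^2) ) = 0,
so z' is constant. Integrating once:
    z(θ) = a θ + b,
a helix on the cylinder (a straight line when the cylinder is unrolled). The constants a, b are determined by the endpoint conditions.
With endpoint conditions z(0) = -5 and z(2π) = 11: from z(0) = b we get b = -5, and a·2π + -5 = 11 gives a = 8/π, so
    z(θ) = (8/π) θ − 5.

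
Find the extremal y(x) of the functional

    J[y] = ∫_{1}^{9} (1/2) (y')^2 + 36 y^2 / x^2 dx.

The Lagrangian is L = (1/2) (y')^2 + 36 y^2 / x^2.
Compute ∂L/∂y = 72y/x^2, ∂L/∂y' = y'.
The Euler-Lagrange equation d/dx(∂L/∂y') − ∂L/∂y = 0 reduces to
    y'' − 72/x^2 · y = 0  (x > 0).
Its general solution is
    y(x) = A x^9 + B x^(-8),
with A, B fixed by the endpoint conditions.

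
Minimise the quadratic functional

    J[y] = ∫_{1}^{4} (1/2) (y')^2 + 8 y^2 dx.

The Lagrangian is L = (1/2) (y')^2 + 8 y^2.
Compute ∂L/∂y = 16y, ∂L/∂y' = y'.
The Euler-Lagrange equation d/dx(∂L/∂y') − ∂L/∂y = 0 reduces to
    y'' − 16 y = 0.
Its general solution is
    y(x) = A e^(4x) + B e^(−4x),
with A, B fixed by the endpoint conditions.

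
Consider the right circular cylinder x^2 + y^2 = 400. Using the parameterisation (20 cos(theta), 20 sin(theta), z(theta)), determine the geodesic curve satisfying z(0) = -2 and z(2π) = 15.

Parameterise the cylinder of radius R = 20 as
    r(θ) = (20 cos θ, 20 sin θ, z(θ)).
The arc-length element is
    ds = sqrt(400 + (dz/dθ)^2) dθ,
so the Lagrangian is L = sqrt(400 + z'^2).
L depends on z' only, not on z or θ, so ∂L/∂z = 0 and
    ∂L/∂z' = z' / sqrt(400 + z'^2).
The Euler-Lagrange equation gives
    d/dθ( z' / sqrt(400 + z'^2) ) = 0,
so z' is constant. Integrating once:
    z(θ) = a θ + b,
a helix on the cylinder (a straight line when the cylinder is unrolled). The constants a, b are determined by the endpoint conditions.
With endpoint conditions z(0) = -2 and z(2π) = 15: from z(0) = b we get b = -2, and a·2π + -2 = 15 gives a = 17/(2π), so
    z(θ) = (17/(2π)) θ − 2.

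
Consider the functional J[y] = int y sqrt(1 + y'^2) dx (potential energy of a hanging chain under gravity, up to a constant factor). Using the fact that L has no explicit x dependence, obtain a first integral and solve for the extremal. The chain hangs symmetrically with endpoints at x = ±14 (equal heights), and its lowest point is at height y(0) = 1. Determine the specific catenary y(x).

The Lagrangian L(y, y') = y sqrt(1 + y'^2) has no explicit x dependence, so the Beltrami identity applies:
    L − y' ∂L/∂y' = C.
Compute ∂L/∂y' = y · y' / sqrt(1 + y'^2). Then
    L − y' ∂L/∂y'
    = y sqrt(1 + y'^2) − y · y'^2 / sqrt(1 + y'^2)
    = y (1 + y'^2 − y'^2) / sqrt(1 + y'^2)
    = y / sqrt(1 + y'^2) = C.
Squaring gives y^2 = C^2 (1 + y'^2), i.e.
    y'^2 = y^2 / C^2 − 1.
Separating variables,
    dy / sqrt(y^2 − C^2) = dx / C,
and integrating gives arccosh(y / C) = (x − a)/C, so
    y(x) = C cosh((x − a)/C),
the catenary. The constants C and a are fixed by the two endpoint conditions (and, for the hanging-chain problem, the length constraint selects C).
Now fit the given data. The endpoints x = ±14 are symmetric at equal height, so the catenary is even about its minimum: a = 0 and y(x) = C cosh(x/C). The lowest point is y(0) = C cosh(0) = C, and we are told y(0) = 1, so C = 1. Therefore
    y(x) = cosh(x),
and at the endpoints
    y(±14) = cosh(14).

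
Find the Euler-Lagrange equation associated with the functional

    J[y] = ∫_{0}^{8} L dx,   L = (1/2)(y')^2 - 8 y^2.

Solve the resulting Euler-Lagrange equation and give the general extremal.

The Lagrangian is L = (1/2)(y')^2 - 8 y^2.
∂L/∂y = -16y.
∂L/∂y' = y'.
The Euler-Lagrange equation d/dx(∂L/∂y') − ∂L/∂y = 0 becomes:
    y'' + 16 y = 0
General solution: y(x) = A sin(4x) + B cos(4x), where A and B are arbitrary constants fixed by the endpoint conditions.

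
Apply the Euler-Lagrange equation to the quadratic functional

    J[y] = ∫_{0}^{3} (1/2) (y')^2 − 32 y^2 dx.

The Lagrangian is L = (1/2) (y')^2 − 32 y^2.
Compute ∂L/∂y = -64y, ∂L/∂y' = y'.
The Euler-Lagrange equation d/dx(∂L/∂y') − ∂L/∂y = 0 reduces to
    y'' + 64 y = 0.
Its general solution is
    y(x) = A sin(8x) + B cos(8x),
with A, B fixed by the endpoint conditions.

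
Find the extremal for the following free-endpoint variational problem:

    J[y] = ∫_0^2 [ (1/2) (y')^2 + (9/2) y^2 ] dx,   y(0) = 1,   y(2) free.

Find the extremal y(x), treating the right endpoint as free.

The Lagrangian L = (1/2) (y')^2 + (9/2) y^2 gives
    ∂L/∂y = 9 y,   ∂L/∂y' = y'.
Euler-Lagrange: y'' − 9 y = 0.
With k = 3, the general solution is
    y(x) = A cosh(3 x) + B sinh(3 x).
Fixed left endpoint y(0) = 1 ⇒ A = 1.
The right endpoint x = 2 is free, so the natural (transversality) condition is ∂L/∂y' |_{x=2} = 0, i.e. y'(2) = 0.
Compute y'(x) = A k sinh(k x) + B k cosh(k x), so
    y'(2) = A k sinh(k·2) + B k cosh(k·2) = 0
    ⇒ B = −A tanh(k·2) = − tanh(3·2).
Therefore the extremal is
    y(x) = cosh(3 x) − tanh(3·2) sinh(3 x).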